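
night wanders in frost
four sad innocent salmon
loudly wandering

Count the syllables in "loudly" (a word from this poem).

2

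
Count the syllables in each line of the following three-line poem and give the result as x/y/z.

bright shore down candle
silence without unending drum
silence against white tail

Line 1: bright(1) + shore(1) + down(1) + candle(2) = 5
Line 2: silence(2) + without(2) + unending(3) + drum(1) = 8
Line 3: silence(2) + against(2) + white(1) + tail(1) = 6

5/8/6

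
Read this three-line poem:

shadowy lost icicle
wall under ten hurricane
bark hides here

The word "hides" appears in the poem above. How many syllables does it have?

1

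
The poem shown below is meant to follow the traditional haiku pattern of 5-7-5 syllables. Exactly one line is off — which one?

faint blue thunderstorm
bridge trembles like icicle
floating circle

Line 3

Line 1: faint(1) + blue(1) + thunderstorm(3) = 5 ✓
Line 2: bridge(1) + trembles(2) + like(1) + icicle(3) = 7 ✓
Line 3: floating(2) + circle(2) = 4 (expected 5)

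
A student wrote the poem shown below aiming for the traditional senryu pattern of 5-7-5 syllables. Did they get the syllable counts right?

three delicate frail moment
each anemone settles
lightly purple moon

Line 1: "three delicate frail moment": 1+3+1+2 = 7 (expected 5)
Line 2: "each anemone settles": 1+4+2 = 7 ✓
Line 3: "lightly purple moon": 2+2+1 = 5 ✓

No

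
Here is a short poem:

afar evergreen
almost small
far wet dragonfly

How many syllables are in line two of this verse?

3

Line two: almost (2), small (1) → 3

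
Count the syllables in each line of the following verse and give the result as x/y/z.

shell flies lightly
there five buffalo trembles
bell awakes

4/7/3

Line 1: shell (1), flies (1), lightly (2) → 4
Line 2: there (1), five (1), buffalo (3), trembles (2) → 7
Line 3: bell (1), awakes (2) → 3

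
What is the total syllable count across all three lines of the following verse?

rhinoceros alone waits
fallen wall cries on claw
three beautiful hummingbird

Line 1: rhinoceros(4) + alone(2) + waits(1) = 7
Line 2: fallen(2) + wall(1) + cries(1) + on(1) + claw(1) = 6
Line 3: three(1) + beautiful(3) + hummingbird(3) = 7
Total: 7 + 6 + 7 = 20

20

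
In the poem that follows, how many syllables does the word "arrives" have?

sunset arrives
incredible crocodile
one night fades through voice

"arrives" has 2 syllables.

2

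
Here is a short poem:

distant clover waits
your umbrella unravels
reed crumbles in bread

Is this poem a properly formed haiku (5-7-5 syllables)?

Yes

Line 1: distant (2), clover (2), waits (1) → 5 ✓
Line 2: your (1), umbrella (3), unravels (3) → 7 ✓
Line 3: reed (1), crumbles (2), in (1), bread (1) → 5 ✓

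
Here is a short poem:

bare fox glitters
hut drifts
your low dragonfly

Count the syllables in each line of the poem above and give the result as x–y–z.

Line 1: bare(1) + fox(1) + glitters(2) = 4
Line 2: hut(1) + drifts(1) = 2
Line 3: your(1) + low(1) + dragonfly(3) = 5

4–2–5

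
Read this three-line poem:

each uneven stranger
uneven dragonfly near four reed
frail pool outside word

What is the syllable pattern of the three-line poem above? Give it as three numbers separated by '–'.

6–9–5

Line 1: "each uneven stranger": 1+3+2 = 6
Line 2: "uneven dragonfly near four reed": 3+3+1+1+1 = 9
Line 3: "frail pool outside word": 1+1+2+1 = 5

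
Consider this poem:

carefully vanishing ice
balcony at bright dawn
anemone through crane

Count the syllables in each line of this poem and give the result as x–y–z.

7–6–6

Line 1: carefully(3) + vanishing(3) + ice(1) = 7
Line 2: balcony(3) + at(1) + bright(1) + dawn(1) = 6
Line 3: anemone(4) + through(1) + crane(1) = 6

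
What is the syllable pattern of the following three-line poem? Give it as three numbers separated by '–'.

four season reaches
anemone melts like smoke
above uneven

5–7–5

Line 1: four (1), season (2), reaches (2) → 5
Line 2: anemone (4), melts (1), like (1), smoke (1) → 7
Line 3: above (2), uneven (3) → 5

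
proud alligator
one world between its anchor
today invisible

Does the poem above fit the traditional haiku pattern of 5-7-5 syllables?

Line 1: "proud alligator": 1+4 = 5 ✓
Line 2: "one world between its anchor": 1+1+2+1+2 = 7 ✓
Line 3: "today invisible": 2+4 = 6 (expected 5)

No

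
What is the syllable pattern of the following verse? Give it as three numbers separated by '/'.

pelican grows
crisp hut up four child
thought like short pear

Line 1: "pelican grows": 3+1 = 4
Line 2: "crisp hut up four child": 1+1+1+1+1 = 5
Line 3: "thought like short pear": 1+1+1+1 = 4

4/5/4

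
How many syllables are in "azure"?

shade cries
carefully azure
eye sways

2

"azure" has 2 syllables.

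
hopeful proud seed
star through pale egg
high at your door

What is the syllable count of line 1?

Line 1: hopeful (2), proud (1), seed (1) → 4

4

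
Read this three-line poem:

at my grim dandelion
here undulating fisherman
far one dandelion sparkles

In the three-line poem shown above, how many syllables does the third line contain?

8

The third line: far(1) + one(1) + dandelion(4) + sparkles(2) = 8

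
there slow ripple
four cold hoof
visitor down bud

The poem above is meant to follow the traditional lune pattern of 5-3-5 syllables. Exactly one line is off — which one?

The first line

Line 1: "there slow ripple": 1+1+2 = 4 (expected 5)
Line 2: "four cold hoof": 1+1+1 = 3 ✓
Line 3: "visitor down bud": 3+1+1 = 5 ✓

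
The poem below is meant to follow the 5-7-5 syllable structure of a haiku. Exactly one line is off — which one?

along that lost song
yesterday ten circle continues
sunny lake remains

Line 1: "along that lost song": 2+1+1+1 = 5 ✓
Line 2: "yesterday ten circle continues": 3+1+2+3 = 9 (expected 7)
Line 3: "sunny lake remains": 2+1+2 = 5 ✓

The second line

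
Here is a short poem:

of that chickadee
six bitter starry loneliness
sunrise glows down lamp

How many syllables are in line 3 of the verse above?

5

Line 3: "sunrise glows down lamp": 2+1+1+1 = 5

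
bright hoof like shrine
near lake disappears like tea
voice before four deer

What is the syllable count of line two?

7

Line two: near (1), lake (1), disappears (3), like (1), tea (1) → 7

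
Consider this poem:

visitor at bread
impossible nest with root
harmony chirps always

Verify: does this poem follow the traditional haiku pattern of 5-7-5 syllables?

Line 1: "visitor at bread": 3+1+1 = 5 ✓
Line 2: "impossible nest with root": 4+1+1+1 = 7 ✓
Line 3: "harmony chirps always": 3+1+2 = 6 (expected 5)

No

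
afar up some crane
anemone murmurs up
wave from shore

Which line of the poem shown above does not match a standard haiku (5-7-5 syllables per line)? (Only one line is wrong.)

Line 1: "afar up some crane": 2+1+1+1 = 5 ✓
Line 2: "anemone murmurs up": 4+2+1 = 7 ✓
Line 3: "wave from shore": 1+1+1 = 3 (expected 5)

Line 3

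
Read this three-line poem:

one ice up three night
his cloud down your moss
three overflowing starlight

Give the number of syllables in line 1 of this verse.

Line 1: one(1) + ice(1) + up(1) + three(1) + night(1) = 5

5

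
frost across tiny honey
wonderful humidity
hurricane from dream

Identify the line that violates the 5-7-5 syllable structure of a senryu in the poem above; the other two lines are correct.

Line 1

Line 1: frost (1), across (2), tiny (2), honey (2) → 7 (expected 5)
Line 2: wonderful (3), humidity (4) → 7 ✓
Line 3: hurricane (3), from (1), dream (1) → 5 ✓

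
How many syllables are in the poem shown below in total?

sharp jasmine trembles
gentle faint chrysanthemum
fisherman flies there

Line 1: sharp(1) + jasmine(2) + trembles(2) = 5
Line 2: gentle(2) + faint(1) + chrysanthemum(4) = 7
Line 3: fisherman(3) + flies(1) + there(1) = 5
Total: 5 + 7 + 5 = 17

17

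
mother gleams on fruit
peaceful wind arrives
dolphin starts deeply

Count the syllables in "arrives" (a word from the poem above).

"arrives" has 2 syllables.

2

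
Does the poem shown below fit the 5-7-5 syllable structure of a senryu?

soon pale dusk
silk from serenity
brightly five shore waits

Line 1: soon (1), pale (1), dusk (1) → 3 (expected 5)
Line 2: silk (1), from (1), serenity (4) → 6 (expected 7)
Line 3: brightly (2), five (1), shore (1), waits (1) → 5 ✓

No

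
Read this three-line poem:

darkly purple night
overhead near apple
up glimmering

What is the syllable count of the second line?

The second line: overhead(3) + near(1) + apple(2) = 6

6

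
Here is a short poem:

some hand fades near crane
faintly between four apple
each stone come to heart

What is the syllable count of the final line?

5

The final line: each (1), stone (1), come (1), to (1), heart (1) → 5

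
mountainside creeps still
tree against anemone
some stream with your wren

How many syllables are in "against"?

2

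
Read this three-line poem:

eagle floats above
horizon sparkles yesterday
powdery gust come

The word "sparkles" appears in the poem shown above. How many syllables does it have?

2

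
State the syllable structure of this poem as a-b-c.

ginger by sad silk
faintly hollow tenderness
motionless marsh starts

5-7-5

Line 1: ginger(2) + by(1) + sad(1) + silk(1) = 5
Line 2: faintly(2) + hollow(2) + tenderness(3) = 7
Line 3: motionless(3) + marsh(1) + starts(1) = 5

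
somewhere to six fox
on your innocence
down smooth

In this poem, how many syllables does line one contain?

5

Line one: somewhere(2) + to(1) + six(1) + fox(1) = 5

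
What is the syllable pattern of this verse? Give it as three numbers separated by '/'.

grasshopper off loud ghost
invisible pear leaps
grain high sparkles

6/6/4

Line 1: "grasshopper off loud ghost": 3+1+1+1 = 6
Line 2: "invisible pear leaps": 4+1+1 = 6
Line 3: "grain high sparkles": 1+1+2 = 4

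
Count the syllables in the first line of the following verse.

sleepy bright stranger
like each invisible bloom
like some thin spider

The first line: sleepy(2) + bright(1) + stranger(2) = 5

5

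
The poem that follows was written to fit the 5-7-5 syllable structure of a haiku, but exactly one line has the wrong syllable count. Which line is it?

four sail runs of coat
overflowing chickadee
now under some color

Line 1: four(1) + sail(1) + runs(1) + of(1) + coat(1) = 5 ✓
Line 2: overflowing(4) + chickadee(3) = 7 ✓
Line 3: now(1) + under(2) + some(1) + color(2) = 6 (expected 5)

The third line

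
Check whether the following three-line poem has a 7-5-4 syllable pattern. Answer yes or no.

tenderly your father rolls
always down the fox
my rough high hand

Yes

Line 1: "tenderly your father rolls": 3+1+2+1 = 7 ✓
Line 2: "always down the fox": 2+1+1+1 = 5 ✓
Line 3: "my rough high hand": 1+1+1+1 = 4 ✓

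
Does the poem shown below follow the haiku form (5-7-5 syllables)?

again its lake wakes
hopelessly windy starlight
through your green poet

Yes

Line 1: "again its lake wakes": 2+1+1+1 = 5 ✓
Line 2: "hopelessly windy starlight": 3+2+2 = 7 ✓
Line 3: "through your green poet": 1+1+1+2 = 5 ✓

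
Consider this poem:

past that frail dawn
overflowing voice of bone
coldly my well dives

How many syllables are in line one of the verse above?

4

Line one: "past that frail dawn": 1+1+1+1 = 4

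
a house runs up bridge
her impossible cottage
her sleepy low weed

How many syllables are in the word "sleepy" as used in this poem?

"sleepy" has 2 syllables.

2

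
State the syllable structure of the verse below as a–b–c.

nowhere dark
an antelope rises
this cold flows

3–6–3

Line 1: nowhere(2) + dark(1) = 3
Line 2: an(1) + antelope(3) + rises(2) = 6
Line 3: this(1) + cold(1) + flows(1) = 3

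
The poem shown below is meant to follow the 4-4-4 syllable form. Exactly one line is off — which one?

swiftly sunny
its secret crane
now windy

Line 1: "swiftly sunny": 2+2 = 4 ✓
Line 2: "its secret crane": 1+2+1 = 4 ✓
Line 3: "now windy": 1+2 = 3 (expected 4)

Line 3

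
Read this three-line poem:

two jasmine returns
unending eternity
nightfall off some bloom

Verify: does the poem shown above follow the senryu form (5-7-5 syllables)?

Yes

Line 1: two(1) + jasmine(2) + returns(2) = 5 ✓
Line 2: unending(3) + eternity(4) = 7 ✓
Line 3: nightfall(2) + off(1) + some(1) + bloom(1) = 5 ✓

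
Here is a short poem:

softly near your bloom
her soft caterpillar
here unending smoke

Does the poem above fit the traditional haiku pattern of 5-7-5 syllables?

Line 1: softly(2) + near(1) + your(1) + bloom(1) = 5 ✓
Line 2: her(1) + soft(1) + caterpillar(4) = 6 (expected 7)
Line 3: here(1) + unending(3) + smoke(1) = 5 ✓

No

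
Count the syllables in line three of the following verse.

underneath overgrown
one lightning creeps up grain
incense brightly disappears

7

Line three: incense(2) + brightly(2) + disappears(3) = 7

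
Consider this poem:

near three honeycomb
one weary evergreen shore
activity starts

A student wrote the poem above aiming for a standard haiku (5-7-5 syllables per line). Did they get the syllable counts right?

Line 1: "near three honeycomb": 1+1+3 = 5 ✓
Line 2: "one weary evergreen shore": 1+2+3+1 = 7 ✓
Line 3: "activity starts": 4+1 = 5 ✓

Yes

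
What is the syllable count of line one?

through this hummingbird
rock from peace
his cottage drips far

5

Line one: through (1), this (1), hummingbird (3) → 5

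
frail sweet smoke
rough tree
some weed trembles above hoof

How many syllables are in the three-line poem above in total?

Line 1: frail (1), sweet (1), smoke (1) → 3
Line 2: rough (1), tree (1) → 2
Line 3: some (1), weed (1), trembles (2), above (2), hoof (1) → 7
Total: 3 + 2 + 7 = 12

12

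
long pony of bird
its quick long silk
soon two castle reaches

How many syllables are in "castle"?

2

"castle" has 2 syllables.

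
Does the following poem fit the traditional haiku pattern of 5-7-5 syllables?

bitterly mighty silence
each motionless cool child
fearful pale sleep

No

Line 1: bitterly (3), mighty (2), silence (2) → 7 (expected 5)
Line 2: each (1), motionless (3), cool (1), child (1) → 6 (expected 7)
Line 3: fearful (2), pale (1), sleep (1) → 4 (expected 5)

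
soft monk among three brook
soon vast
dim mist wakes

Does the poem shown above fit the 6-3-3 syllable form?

Line 1: soft(1) + monk(1) + among(2) + three(1) + brook(1) = 6 ✓
Line 2: soon(1) + vast(1) = 2 (expected 3)
Line 3: dim(1) + mist(1) + wakes(1) = 3 ✓

No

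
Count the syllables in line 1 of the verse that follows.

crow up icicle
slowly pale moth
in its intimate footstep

Line 1: "crow up icicle": 1+1+3 = 5

5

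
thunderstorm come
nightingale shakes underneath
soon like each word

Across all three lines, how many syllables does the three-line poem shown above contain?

15

Line 1: "thunderstorm come": 3+1 = 4
Line 2: "nightingale shakes underneath": 3+1+3 = 7
Line 3: "soon like each word": 1+1+1+1 = 4
Total: 4 + 7 + 4 = 15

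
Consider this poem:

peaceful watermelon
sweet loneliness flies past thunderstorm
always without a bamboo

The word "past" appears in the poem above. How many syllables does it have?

1

"past" has 1 syllable.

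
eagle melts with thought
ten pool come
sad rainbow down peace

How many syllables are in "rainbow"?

2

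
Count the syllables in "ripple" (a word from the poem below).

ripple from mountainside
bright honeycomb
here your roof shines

"ripple" has 2 syllables.

2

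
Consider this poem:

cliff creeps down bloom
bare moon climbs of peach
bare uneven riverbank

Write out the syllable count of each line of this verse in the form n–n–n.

Line 1: "cliff creeps down bloom": 1+1+1+1 = 4
Line 2: "bare moon climbs of peach": 1+1+1+1+1 = 5
Line 3: "bare uneven riverbank": 1+3+3 = 7

4–5–7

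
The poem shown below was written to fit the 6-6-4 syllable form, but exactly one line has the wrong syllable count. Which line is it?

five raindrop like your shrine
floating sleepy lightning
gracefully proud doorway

Line 1: five(1) + raindrop(2) + like(1) + your(1) + shrine(1) = 6 ✓
Line 2: floating(2) + sleepy(2) + lightning(2) = 6 ✓
Line 3: gracefully(3) + proud(1) + doorway(2) = 6 (expected 4)

The third line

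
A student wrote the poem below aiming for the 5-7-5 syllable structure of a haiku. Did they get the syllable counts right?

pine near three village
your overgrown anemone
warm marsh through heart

No

Line 1: pine(1) + near(1) + three(1) + village(2) = 5 ✓
Line 2: your(1) + overgrown(3) + anemone(4) = 8 (expected 7)
Line 3: warm(1) + marsh(1) + through(1) + heart(1) = 4 (expected 5)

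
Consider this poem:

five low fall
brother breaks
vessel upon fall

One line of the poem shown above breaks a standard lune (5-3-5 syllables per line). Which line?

The first line

Line 1: "five low fall": 1+1+1 = 3 (expected 5)
Line 2: "brother breaks": 2+1 = 3 ✓
Line 3: "vessel upon fall": 2+2+1 = 5 ✓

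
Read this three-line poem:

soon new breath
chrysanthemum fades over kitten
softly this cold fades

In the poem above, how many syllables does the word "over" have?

2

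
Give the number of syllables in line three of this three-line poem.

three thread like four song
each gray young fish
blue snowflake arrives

Line three: blue(1) + snowflake(2) + arrives(2) = 5

5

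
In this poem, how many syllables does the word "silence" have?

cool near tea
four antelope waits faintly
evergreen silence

2

"silence" has 2 syllables.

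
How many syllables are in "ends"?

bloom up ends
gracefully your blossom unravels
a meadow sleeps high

1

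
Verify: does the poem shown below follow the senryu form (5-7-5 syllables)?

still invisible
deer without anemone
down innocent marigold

Line 1: "still invisible": 1+4 = 5 ✓
Line 2: "deer without anemone": 1+2+4 = 7 ✓
Line 3: "down innocent marigold": 1+3+3 = 7 (expected 5)

No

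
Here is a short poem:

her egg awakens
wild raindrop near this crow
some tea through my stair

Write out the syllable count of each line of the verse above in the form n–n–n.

Line 1: her (1), egg (1), awakens (3) → 5
Line 2: wild (1), raindrop (2), near (1), this (1), crow (1) → 6
Line 3: some (1), tea (1), through (1), my (1), stair (1) → 5

5–6–5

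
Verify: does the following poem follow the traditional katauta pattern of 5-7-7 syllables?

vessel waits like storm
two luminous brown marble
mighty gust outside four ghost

Yes

Line 1: vessel (2), waits (1), like (1), storm (1) → 5 ✓
Line 2: two (1), luminous (3), brown (1), marble (2) → 7 ✓
Line 3: mighty (2), gust (1), outside (2), four (1), ghost (1) → 7 ✓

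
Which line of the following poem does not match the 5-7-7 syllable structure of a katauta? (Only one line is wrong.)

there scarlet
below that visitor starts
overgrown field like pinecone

Line 1: "there scarlet": 1+2 = 3 (expected 5)
Line 2: "below that visitor starts": 2+1+3+1 = 7 ✓
Line 3: "overgrown field like pinecone": 3+1+1+2 = 7 ✓

Line 1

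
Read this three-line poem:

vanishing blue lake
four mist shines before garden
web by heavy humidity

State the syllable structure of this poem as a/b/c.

5/7/8

Line 1: vanishing (3), blue (1), lake (1) → 5
Line 2: four (1), mist (1), shines (1), before (2), garden (2) → 7
Line 3: web (1), by (1), heavy (2), humidity (4) → 8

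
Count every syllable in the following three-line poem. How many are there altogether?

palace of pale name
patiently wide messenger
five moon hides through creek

17

Line 1: palace (2), of (1), pale (1), name (1) → 5
Line 2: patiently (3), wide (1), messenger (3) → 7
Line 3: five (1), moon (1), hides (1), through (1), creek (1) → 5
Total: 5 + 7 + 5 = 17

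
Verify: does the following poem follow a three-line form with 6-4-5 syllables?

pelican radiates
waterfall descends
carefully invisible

Line 1: pelican(3) + radiates(3) = 6 ✓
Line 2: waterfall(3) + descends(2) = 5 (expected 4)
Line 3: carefully(3) + invisible(4) = 7 (expected 5)

No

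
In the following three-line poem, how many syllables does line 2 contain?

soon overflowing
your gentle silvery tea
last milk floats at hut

Line 2: "your gentle silvery tea": 1+2+3+1 = 7

7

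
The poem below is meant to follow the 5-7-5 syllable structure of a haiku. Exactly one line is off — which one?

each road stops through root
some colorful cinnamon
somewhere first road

Line 3

Line 1: each(1) + road(1) + stops(1) + through(1) + root(1) = 5 ✓
Line 2: some(1) + colorful(3) + cinnamon(3) = 7 ✓
Line 3: somewhere(2) + first(1) + road(1) = 4 (expected 5)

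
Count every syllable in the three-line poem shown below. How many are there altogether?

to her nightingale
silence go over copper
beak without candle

17

Line 1: "to her nightingale": 1+1+3 = 5
Line 2: "silence go over copper": 2+1+2+2 = 7
Line 3: "beak without candle": 1+2+2 = 5
Total: 5 + 7 + 5 = 17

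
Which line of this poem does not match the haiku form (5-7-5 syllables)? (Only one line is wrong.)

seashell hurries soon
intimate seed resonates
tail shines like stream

The third line

Line 1: seashell (2), hurries (2), soon (1) → 5 ✓
Line 2: intimate (3), seed (1), resonates (3) → 7 ✓
Line 3: tail (1), shines (1), like (1), stream (1) → 4 (expected 5)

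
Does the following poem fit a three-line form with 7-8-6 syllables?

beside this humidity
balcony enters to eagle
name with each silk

Line 1: beside(2) + this(1) + humidity(4) = 7 ✓
Line 2: balcony(3) + enters(2) + to(1) + eagle(2) = 8 ✓
Line 3: name(1) + with(1) + each(1) + silk(1) = 4 (expected 6)

No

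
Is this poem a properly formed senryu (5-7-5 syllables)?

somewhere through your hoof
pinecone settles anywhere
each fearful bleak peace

Yes

Line 1: "somewhere through your hoof": 2+1+1+1 = 5 ✓
Line 2: "pinecone settles anywhere": 2+2+3 = 7 ✓
Line 3: "each fearful bleak peace": 1+2+1+1 = 5 ✓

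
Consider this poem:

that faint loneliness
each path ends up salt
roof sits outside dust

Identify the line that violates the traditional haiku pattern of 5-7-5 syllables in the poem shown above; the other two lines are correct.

The second line

Line 1: that (1), faint (1), loneliness (3) → 5 ✓
Line 2: each (1), path (1), ends (1), up (1), salt (1) → 5 (expected 7)
Line 3: roof (1), sits (1), outside (2), dust (1) → 5 ✓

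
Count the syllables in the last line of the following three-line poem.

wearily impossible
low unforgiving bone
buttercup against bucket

7

The last line: buttercup(3) + against(2) + bucket(2) = 7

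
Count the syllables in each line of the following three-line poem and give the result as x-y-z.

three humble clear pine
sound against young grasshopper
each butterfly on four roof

Line 1: three (1), humble (2), clear (1), pine (1) → 5
Line 2: sound (1), against (2), young (1), grasshopper (3) → 7
Line 3: each (1), butterfly (3), on (1), four (1), roof (1) → 7

5-7-7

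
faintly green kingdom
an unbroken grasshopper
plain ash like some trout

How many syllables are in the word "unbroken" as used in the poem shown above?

3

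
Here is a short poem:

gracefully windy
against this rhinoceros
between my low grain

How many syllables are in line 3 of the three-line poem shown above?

5

Line 3: between (2), my (1), low (1), grain (1) → 5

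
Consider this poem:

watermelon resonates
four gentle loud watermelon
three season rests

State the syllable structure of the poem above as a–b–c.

Line 1: watermelon(4) + resonates(3) = 7
Line 2: four(1) + gentle(2) + loud(1) + watermelon(4) = 8
Line 3: three(1) + season(2) + rests(1) = 4

7–8–4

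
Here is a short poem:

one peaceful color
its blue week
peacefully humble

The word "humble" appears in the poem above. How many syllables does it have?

2

"humble" has 2 syllables.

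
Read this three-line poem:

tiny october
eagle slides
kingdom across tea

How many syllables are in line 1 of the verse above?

Line 1: tiny(2) + october(3) = 5

5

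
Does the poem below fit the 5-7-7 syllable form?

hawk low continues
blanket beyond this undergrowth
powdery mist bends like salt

Line 1: hawk(1) + low(1) + continues(3) = 5 ✓
Line 2: blanket(2) + beyond(2) + this(1) + undergrowth(3) = 8 (expected 7)
Line 3: powdery(3) + mist(1) + bends(1) + like(1) + salt(1) = 7 ✓

No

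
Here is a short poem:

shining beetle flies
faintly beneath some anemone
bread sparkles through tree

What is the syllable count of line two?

Line two: faintly (2), beneath (2), some (1), anemone (4) → 9

9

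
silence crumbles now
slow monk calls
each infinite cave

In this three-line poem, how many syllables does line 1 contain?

Line 1: silence(2) + crumbles(2) + now(1) = 5

5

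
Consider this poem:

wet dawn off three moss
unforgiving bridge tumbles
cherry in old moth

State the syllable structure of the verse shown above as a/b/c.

5/7/5

Line 1: "wet dawn off three moss": 1+1+1+1+1 = 5
Line 2: "unforgiving bridge tumbles": 4+1+2 = 7
Line 3: "cherry in old moth": 2+1+1+1 = 5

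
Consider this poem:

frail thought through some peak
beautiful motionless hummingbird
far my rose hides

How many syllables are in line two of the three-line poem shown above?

Line two: beautiful (3), motionless (3), hummingbird (3) → 9

9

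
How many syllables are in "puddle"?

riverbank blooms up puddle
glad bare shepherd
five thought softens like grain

2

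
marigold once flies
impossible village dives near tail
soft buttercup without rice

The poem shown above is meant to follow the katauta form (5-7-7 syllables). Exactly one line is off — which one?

Line 1: "marigold once flies": 3+1+1 = 5 ✓
Line 2: "impossible village dives near tail": 4+2+1+1+1 = 9 (expected 7)
Line 3: "soft buttercup without rice": 1+3+2+1 = 7 ✓

Line 2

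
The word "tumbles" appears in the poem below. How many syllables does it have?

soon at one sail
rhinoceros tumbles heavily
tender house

2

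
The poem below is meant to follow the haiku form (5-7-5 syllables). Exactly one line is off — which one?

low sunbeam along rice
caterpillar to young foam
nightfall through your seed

Line 1

Line 1: low(1) + sunbeam(2) + along(2) + rice(1) = 6 (expected 5)
Line 2: caterpillar(4) + to(1) + young(1) + foam(1) = 7 ✓
Line 3: nightfall(2) + through(1) + your(1) + seed(1) = 5 ✓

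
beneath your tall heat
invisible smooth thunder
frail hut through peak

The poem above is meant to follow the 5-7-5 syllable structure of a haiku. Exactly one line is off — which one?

Line 1: beneath (2), your (1), tall (1), heat (1) → 5 ✓
Line 2: invisible (4), smooth (1), thunder (2) → 7 ✓
Line 3: frail (1), hut (1), through (1), peak (1) → 4 (expected 5)

The third line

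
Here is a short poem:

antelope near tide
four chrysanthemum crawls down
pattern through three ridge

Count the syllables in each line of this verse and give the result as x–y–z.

Line 1: "antelope near tide": 3+1+1 = 5
Line 2: "four chrysanthemum crawls down": 1+4+1+1 = 7
Line 3: "pattern through three ridge": 2+1+1+1 = 5

5–7–5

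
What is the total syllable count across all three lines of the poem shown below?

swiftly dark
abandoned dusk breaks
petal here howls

Line 1: "swiftly dark": 2+1 = 3
Line 2: "abandoned dusk breaks": 3+1+1 = 5
Line 3: "petal here howls": 2+1+1 = 4
Total: 3 + 5 + 4 = 12

12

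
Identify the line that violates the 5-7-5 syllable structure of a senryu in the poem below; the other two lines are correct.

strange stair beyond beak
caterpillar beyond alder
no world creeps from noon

Line 1: strange (1), stair (1), beyond (2), beak (1) → 5 ✓
Line 2: caterpillar (4), beyond (2), alder (2) → 8 (expected 7)
Line 3: no (1), world (1), creeps (1), from (1), noon (1) → 5 ✓

Line 2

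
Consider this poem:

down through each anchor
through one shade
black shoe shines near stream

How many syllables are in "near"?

1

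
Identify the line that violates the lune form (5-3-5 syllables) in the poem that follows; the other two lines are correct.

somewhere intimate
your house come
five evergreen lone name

The third line

Line 1: somewhere(2) + intimate(3) = 5 ✓
Line 2: your(1) + house(1) + come(1) = 3 ✓
Line 3: five(1) + evergreen(3) + lone(1) + name(1) = 6 (expected 5)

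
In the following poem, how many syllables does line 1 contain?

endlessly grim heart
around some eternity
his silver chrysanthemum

Line 1: endlessly(3) + grim(1) + heart(1) = 5

5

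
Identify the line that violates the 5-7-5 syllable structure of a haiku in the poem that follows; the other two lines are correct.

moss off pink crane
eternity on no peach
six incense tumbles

Line 1: "moss off pink crane": 1+1+1+1 = 4 (expected 5)
Line 2: "eternity on no peach": 4+1+1+1 = 7 ✓
Line 3: "six incense tumbles": 1+2+2 = 5 ✓

Line 1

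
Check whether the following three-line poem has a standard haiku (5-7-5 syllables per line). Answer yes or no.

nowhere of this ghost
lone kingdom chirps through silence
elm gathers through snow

Line 1: nowhere (2), of (1), this (1), ghost (1) → 5 ✓
Line 2: lone (1), kingdom (2), chirps (1), through (1), silence (2) → 7 ✓
Line 3: elm (1), gathers (2), through (1), snow (1) → 5 ✓

Yes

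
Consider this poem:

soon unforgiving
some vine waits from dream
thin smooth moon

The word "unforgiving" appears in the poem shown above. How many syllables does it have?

4

"unforgiving" has 4 syllables.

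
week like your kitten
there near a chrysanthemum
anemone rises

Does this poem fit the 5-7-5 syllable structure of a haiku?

No

Line 1: "week like your kitten": 1+1+1+2 = 5 ✓
Line 2: "there near a chrysanthemum": 1+1+1+4 = 7 ✓
Line 3: "anemone rises": 4+2 = 6 (expected 5)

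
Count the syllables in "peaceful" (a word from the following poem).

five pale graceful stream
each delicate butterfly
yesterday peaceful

2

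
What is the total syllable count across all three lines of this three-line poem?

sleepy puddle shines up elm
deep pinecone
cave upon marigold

16

Line 1: sleepy(2) + puddle(2) + shines(1) + up(1) + elm(1) = 7
Line 2: deep(1) + pinecone(2) = 3
Line 3: cave(1) + upon(2) + marigold(3) = 6
Total: 7 + 3 + 6 = 16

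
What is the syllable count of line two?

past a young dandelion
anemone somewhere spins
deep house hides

7

Line two: anemone(4) + somewhere(2) + spins(1) = 7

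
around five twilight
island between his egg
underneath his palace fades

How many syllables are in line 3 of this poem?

Line 3: "underneath his palace fades": 3+1+2+1 = 7

7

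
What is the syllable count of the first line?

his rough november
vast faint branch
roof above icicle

5

The first line: "his rough november": 1+1+3 = 5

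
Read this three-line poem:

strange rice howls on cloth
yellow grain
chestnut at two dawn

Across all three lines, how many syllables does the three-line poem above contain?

Line 1: strange (1), rice (1), howls (1), on (1), cloth (1) → 5
Line 2: yellow (2), grain (1) → 3
Line 3: chestnut (2), at (1), two (1), dawn (1) → 5
Total: 5 + 3 + 5 = 13

13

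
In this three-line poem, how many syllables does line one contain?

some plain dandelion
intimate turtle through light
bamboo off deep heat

6

Line one: some (1), plain (1), dandelion (4) → 6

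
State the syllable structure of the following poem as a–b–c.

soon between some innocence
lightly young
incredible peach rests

Line 1: "soon between some innocence": 1+2+1+3 = 7
Line 2: "lightly young": 2+1 = 3
Line 3: "incredible peach rests": 4+1+1 = 6

7–3–6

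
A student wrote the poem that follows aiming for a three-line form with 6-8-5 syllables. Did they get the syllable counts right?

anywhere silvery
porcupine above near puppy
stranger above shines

Line 1: "anywhere silvery": 3+3 = 6 ✓
Line 2: "porcupine above near puppy": 3+2+1+2 = 8 ✓
Line 3: "stranger above shines": 2+2+1 = 5 ✓

Yes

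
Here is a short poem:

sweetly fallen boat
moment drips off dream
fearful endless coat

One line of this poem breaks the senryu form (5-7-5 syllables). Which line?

Line 2

Line 1: "sweetly fallen boat": 2+2+1 = 5 ✓
Line 2: "moment drips off dream": 2+1+1+1 = 5 (expected 7)
Line 3: "fearful endless coat": 2+2+1 = 5 ✓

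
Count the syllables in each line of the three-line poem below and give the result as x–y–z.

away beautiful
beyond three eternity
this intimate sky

Line 1: "away beautiful": 2+3 = 5
Line 2: "beyond three eternity": 2+1+4 = 7
Line 3: "this intimate sky": 1+3+1 = 5

5–7–5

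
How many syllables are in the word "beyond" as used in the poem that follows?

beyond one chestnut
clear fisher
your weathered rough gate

2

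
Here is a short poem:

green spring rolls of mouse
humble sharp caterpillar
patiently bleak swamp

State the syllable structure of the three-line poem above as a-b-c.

5-7-5

Line 1: "green spring rolls of mouse": 1+1+1+1+1 = 5
Line 2: "humble sharp caterpillar": 2+1+4 = 7
Line 3: "patiently bleak swamp": 3+1+1 = 5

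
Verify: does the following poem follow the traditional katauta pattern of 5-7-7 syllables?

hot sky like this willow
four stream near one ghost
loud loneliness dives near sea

No

Line 1: hot(1) + sky(1) + like(1) + this(1) + willow(2) = 6 (expected 5)
Line 2: four(1) + stream(1) + near(1) + one(1) + ghost(1) = 5 (expected 7)
Line 3: loud(1) + loneliness(3) + dives(1) + near(1) + sea(1) = 7 ✓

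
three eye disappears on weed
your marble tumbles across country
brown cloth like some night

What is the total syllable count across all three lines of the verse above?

21

Line 1: "three eye disappears on weed": 1+1+3+1+1 = 7
Line 2: "your marble tumbles across country": 1+2+2+2+2 = 9
Line 3: "brown cloth like some night": 1+1+1+1+1 = 5
Total: 7 + 9 + 5 = 21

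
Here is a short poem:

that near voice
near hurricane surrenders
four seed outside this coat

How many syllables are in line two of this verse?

7

Line two: near (1), hurricane (3), surrenders (3) → 7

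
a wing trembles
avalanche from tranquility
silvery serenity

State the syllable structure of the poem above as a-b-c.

4-8-7

Line 1: "a wing trembles": 1+1+2 = 4
Line 2: "avalanche from tranquility": 3+1+4 = 8
Line 3: "silvery serenity": 3+4 = 7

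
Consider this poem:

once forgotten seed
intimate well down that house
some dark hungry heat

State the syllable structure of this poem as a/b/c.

Line 1: "once forgotten seed": 1+3+1 = 5
Line 2: "intimate well down that house": 3+1+1+1+1 = 7
Line 3: "some dark hungry heat": 1+1+2+1 = 5

5/7/5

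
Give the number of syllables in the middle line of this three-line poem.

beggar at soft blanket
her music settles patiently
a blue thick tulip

8

The middle line: her(1) + music(2) + settles(2) + patiently(3) = 8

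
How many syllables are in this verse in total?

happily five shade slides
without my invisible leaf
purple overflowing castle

Line 1: happily (3), five (1), shade (1), slides (1) → 6
Line 2: without (2), my (1), invisible (4), leaf (1) → 8
Line 3: purple (2), overflowing (4), castle (2) → 8
Total: 6 + 8 + 8 = 22

22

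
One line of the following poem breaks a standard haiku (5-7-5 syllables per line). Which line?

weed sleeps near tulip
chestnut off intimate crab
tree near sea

The third line

Line 1: "weed sleeps near tulip": 1+1+1+2 = 5 ✓
Line 2: "chestnut off intimate crab": 2+1+3+1 = 7 ✓
Line 3: "tree near sea": 1+1+1 = 3 (expected 5)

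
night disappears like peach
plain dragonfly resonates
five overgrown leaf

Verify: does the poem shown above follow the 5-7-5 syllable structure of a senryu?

Line 1: "night disappears like peach": 1+3+1+1 = 6 (expected 5)
Line 2: "plain dragonfly resonates": 1+3+3 = 7 ✓
Line 3: "five overgrown leaf": 1+3+1 = 5 ✓

No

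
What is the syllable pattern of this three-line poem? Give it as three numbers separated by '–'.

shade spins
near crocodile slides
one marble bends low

Line 1: "shade spins": 1+1 = 2
Line 2: "near crocodile slides": 1+3+1 = 5
Line 3: "one marble bends low": 1+2+1+1 = 5

2–5–5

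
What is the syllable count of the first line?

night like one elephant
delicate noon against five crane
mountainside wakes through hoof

6

The first line: "night like one elephant": 1+1+1+3 = 6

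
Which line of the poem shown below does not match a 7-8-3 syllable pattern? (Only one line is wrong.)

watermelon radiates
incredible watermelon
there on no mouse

Line 1: watermelon (4), radiates (3) → 7 ✓
Line 2: incredible (4), watermelon (4) → 8 ✓
Line 3: there (1), on (1), no (1), mouse (1) → 4 (expected 3)

The third line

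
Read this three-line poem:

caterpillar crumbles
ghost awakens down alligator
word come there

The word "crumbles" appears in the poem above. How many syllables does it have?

2

"crumbles" has 2 syllables.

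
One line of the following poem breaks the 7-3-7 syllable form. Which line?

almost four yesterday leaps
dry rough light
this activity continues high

Line 1: almost(2) + four(1) + yesterday(3) + leaps(1) = 7 ✓
Line 2: dry(1) + rough(1) + light(1) = 3 ✓
Line 3: this(1) + activity(4) + continues(3) + high(1) = 9 (expected 7)

The third line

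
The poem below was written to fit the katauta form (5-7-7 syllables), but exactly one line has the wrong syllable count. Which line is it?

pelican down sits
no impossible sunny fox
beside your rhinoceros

Line 1: "pelican down sits": 3+1+1 = 5 ✓
Line 2: "no impossible sunny fox": 1+4+2+1 = 8 (expected 7)
Line 3: "beside your rhinoceros": 2+1+4 = 7 ✓

The second line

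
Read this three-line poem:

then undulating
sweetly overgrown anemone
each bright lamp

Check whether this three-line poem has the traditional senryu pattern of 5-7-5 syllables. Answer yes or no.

Line 1: "then undulating": 1+4 = 5 ✓
Line 2: "sweetly overgrown anemone": 2+3+4 = 9 (expected 7)
Line 3: "each bright lamp": 1+1+1 = 3 (expected 5)

No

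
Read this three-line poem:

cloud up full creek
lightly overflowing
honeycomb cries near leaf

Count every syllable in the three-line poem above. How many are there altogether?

Line 1: cloud(1) + up(1) + full(1) + creek(1) = 4
Line 2: lightly(2) + overflowing(4) = 6
Line 3: honeycomb(3) + cries(1) + near(1) + leaf(1) = 6
Total: 4 + 6 + 6 = 16

16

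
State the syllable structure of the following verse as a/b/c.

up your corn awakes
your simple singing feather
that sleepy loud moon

Line 1: up (1), your (1), corn (1), awakes (2) → 5
Line 2: your (1), simple (2), singing (2), feather (2) → 7
Line 3: that (1), sleepy (2), loud (1), moon (1) → 5

5/7/5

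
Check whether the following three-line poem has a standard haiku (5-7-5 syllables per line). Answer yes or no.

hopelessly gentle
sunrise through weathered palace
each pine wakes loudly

Yes

Line 1: hopelessly (3), gentle (2) → 5 ✓
Line 2: sunrise (2), through (1), weathered (2), palace (2) → 7 ✓
Line 3: each (1), pine (1), wakes (1), loudly (2) → 5 ✓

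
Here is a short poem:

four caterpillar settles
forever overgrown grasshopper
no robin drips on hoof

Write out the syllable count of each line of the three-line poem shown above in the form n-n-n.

Line 1: four (1), caterpillar (4), settles (2) → 7
Line 2: forever (3), overgrown (3), grasshopper (3) → 9
Line 3: no (1), robin (2), drips (1), on (1), hoof (1) → 6

7-9-6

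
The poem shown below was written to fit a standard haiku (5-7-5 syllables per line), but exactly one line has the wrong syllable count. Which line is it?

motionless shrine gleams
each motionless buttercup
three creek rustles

Line 1: "motionless shrine gleams": 3+1+1 = 5 ✓
Line 2: "each motionless buttercup": 1+3+3 = 7 ✓
Line 3: "three creek rustles": 1+1+2 = 4 (expected 5)

The third line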